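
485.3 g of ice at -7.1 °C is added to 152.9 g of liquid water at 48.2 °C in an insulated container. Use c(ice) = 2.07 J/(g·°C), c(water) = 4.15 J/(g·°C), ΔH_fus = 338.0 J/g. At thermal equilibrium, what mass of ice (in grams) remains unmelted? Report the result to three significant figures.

m_ice remaining = 416 g

Heat to warm all ice to 0 °C: 485.3×2.07×7.1 = 7132.5 J
Heat released by water cooling to 0 °C: 152.9×4.15×48.2 = 30585 J
30585 J < 7132.5 + 485.3×338.0 = 171163.9 J, so not all ice melts; final T = 0 °C.
Heat left for melting: 30585 − 7132.5 = 23452.5 J
Mass melted = 23452.5 / 338.0 = 69.39 g
Ice remaining = 485.3 − 69.39 = 415.91 g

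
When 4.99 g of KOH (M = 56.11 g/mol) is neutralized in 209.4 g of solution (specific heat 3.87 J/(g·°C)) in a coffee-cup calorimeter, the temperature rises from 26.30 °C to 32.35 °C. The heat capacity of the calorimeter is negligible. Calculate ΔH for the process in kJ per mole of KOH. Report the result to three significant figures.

ΔH = -55.1 kJ/mol

|ΔT| = |32.35 − 26.30| = 6.05 °C
|q_surr| = (209.4 × 3.87) × 6.05 = 810.378 × 6.05 = 4903 J
n(KOH) = 4.99 / 56.11 = 0.08893 mol
Temperature rose, so q_rxn = −|q_surr| = -4.903 kJ
ΔH = q_rxn / n = -55.13 kJ/mol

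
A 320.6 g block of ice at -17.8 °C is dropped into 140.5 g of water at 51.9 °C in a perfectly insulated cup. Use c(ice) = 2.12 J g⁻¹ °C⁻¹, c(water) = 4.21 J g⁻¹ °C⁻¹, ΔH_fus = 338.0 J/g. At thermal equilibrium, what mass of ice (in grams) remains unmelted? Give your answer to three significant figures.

m_ice remaining = 266 g

Heat to warm all ice to 0 °C: 320.6×2.12×17.8 = 12098 J
Heat released by water cooling to 0 °C: 140.5×4.21×51.9 = 30699 J
30699 J < 12098 + 320.6×338.0 = 120460.8 J, so not all ice melts; final T = 0 °C.
Heat left for melting: 30699 − 12098 = 18601 J
Mass melted = 18601 / 338.0 = 55.03 g
Ice remaining = 320.6 − 55.03 = 265.57 g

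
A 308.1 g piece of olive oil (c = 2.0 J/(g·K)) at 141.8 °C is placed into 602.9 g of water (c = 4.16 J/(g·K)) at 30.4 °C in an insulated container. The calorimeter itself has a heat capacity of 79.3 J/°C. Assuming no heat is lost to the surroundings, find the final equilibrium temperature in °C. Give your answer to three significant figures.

Heat lost by olive oil = heat gained by water + calorimeter.
(308.1)(2.0)(141.8 − T) = [(602.9)(4.16) + 79.3](T − 30.4)
616.2 (141.8 − T) = 2587.364 (T − 30.4)
87377 − 616.2 T = 2587.364 T − 78656
166033 = 3203.564 T
T = 51.83 °C

T_f = 51.8 °C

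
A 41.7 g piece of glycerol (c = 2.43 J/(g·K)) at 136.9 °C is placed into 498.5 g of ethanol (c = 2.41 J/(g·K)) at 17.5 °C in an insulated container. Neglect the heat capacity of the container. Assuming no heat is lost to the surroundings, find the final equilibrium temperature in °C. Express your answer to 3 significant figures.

T_f = 26.8 °C

Heat lost by glycerol = heat gained by ethanol.
(41.7)(2.43)(136.9 − T) = (498.5)(2.41)(T − 17.5)
101.331 (136.9 − T) = 1201.385 (T − 17.5)
13872 − 101.331 T = 1201.385 T − 21024
34896 = 1302.716 T
T = 26.79 °C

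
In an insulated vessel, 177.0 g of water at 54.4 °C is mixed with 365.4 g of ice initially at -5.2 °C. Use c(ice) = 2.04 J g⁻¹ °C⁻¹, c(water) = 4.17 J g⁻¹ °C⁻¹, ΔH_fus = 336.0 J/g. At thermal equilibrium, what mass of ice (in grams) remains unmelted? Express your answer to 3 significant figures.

Heat to warm all ice to 0 °C: 365.4×2.04×5.2 = 3876.2 J
Heat released by water cooling to 0 °C: 177.0×4.17×54.4 = 40152 J
40152 J < 3876.2 + 365.4×336.0 = 126650.6 J, so not all ice melts; final T = 0 °C.
Heat left for melting: 40152 − 3876.2 = 36275.8 J
Mass melted = 36275.8 / 336.0 = 108.0 g
Ice remaining = 365.4 − 108.0 = 257.4 g

m_ice remaining = 257 g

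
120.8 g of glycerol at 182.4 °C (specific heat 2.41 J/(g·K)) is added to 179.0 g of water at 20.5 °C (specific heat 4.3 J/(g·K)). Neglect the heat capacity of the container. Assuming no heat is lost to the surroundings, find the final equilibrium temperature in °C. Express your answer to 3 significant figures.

Heat lost by glycerol = heat gained by water.
(120.8)(2.41)(182.4 − T) = (179.0)(4.3)(T − 20.5)
291.128 (182.4 − T) = 769.7 (T − 20.5)
53102 − 291.128 T = 769.7 T − 15779
68881 = 1060.828 T
T = 64.93 °C

T_f = 64.9 °C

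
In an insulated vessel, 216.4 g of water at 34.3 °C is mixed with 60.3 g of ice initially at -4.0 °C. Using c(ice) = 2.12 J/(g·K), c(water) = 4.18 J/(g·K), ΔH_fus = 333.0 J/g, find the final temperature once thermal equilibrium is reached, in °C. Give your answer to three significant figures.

Heat to bring ice to 0 °C and melt it: q₁ = 60.3×2.12×4.0 + 60.3×333.0 = 20591 J
Heat the water can supply cooling to 0 °C: 216.4×4.18×34.3 = 31026.1 J > q₁, so all ice melts.
Energy balance: 216.4×4.18×(34.3 − T) = 20591 + 60.3×4.18×(T − 0)
904.552(34.3 − T) = 20591 + 252.054 T
31026.1 − 20591 = 1156.606 T
T = 10435.1 / 1156.606 = 9.022 °C

T_f = 9.02 °C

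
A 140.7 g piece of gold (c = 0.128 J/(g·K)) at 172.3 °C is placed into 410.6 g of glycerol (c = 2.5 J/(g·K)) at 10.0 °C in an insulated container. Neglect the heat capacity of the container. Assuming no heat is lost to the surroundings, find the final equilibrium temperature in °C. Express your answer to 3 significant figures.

Heat lost by gold = heat gained by glycerol.
(140.7)(0.128)(172.3 − T) = (410.6)(2.5)(T − 10.0)
18.0096 (172.3 − T) = 1026.5 (T − 10.0)
3103.1 − 18.0096 T = 1026.5 T − 10265
13368.1 = 1044.5096 T
T = 12.80 °C

T_f = 12.8 °C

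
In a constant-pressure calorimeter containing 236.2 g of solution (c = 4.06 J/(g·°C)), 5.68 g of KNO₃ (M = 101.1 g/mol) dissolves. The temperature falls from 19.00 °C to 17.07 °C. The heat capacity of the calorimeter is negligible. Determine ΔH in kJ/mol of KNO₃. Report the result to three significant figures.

|ΔT| = |17.07 − 19.00| = 1.93 °C
|q_surr| = (236.2 × 4.06) × 1.93 = 958.972 × 1.93 = 1851 J
n(KNO₃) = 5.68 / 101.1 = 0.05618 mol
Temperature fell, so q_rxn = +|q_surr| = 1.851 kJ
ΔH = q_rxn / n = 32.948 kJ/mol

ΔH = 32.9 kJ/mol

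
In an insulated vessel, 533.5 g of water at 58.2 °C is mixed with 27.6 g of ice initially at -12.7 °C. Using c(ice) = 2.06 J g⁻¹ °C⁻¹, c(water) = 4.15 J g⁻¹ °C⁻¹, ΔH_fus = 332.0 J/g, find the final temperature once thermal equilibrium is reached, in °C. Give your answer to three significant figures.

Heat to bring ice to 0 °C and melt it: q₁ = 27.6×2.06×12.7 + 27.6×332.0 = 9885.3 J
Heat the water can supply cooling to 0 °C: 533.5×4.15×58.2 = 128856 J > q₁, so all ice melts.
Energy balance: 533.5×4.15×(58.2 − T) = 9885.3 + 27.6×4.15×(T − 0)
2214.025(58.2 − T) = 9885.3 + 114.54 T
128856 − 9885.3 = 2328.565 T
T = 118970.7 / 2328.565 = 51.09 °C

T_f = 51.1 °C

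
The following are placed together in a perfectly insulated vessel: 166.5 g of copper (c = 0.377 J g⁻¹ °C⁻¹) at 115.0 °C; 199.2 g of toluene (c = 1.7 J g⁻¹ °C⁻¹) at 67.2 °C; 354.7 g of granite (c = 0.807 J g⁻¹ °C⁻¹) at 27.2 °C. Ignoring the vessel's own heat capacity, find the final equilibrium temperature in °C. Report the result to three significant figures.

T_f = 54.9 °C

Σ mᵢcᵢ(T − Tᵢ) = 0  ⇒  T = Σ mᵢcᵢTᵢ / Σ mᵢcᵢ
Σ mᵢcᵢ = 166.5×0.377 + 199.2×1.7 + 354.7×0.807 = 687.6534
Σ mᵢcᵢTᵢ = 62.7705×115.0 + 338.64×67.2 + 286.2429×27.2 = 37761
T = 37761 / 687.6534 = 54.91 °C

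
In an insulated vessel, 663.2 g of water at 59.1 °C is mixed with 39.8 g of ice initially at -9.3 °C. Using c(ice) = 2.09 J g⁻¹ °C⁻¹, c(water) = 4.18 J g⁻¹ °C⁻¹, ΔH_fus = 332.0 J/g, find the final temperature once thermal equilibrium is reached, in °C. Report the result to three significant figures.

T_f = 51.0 °C

Heat to bring ice to 0 °C and melt it: q₁ = 39.8×2.09×9.3 + 39.8×332.0 = 13987 J
Heat the water can supply cooling to 0 °C: 663.2×4.18×59.1 = 163836 J > q₁, so all ice melts.
Energy balance: 663.2×4.18×(59.1 − T) = 13987 + 39.8×4.18×(T − 0)
2772.176(59.1 − T) = 13987 + 166.364 T
163836 − 13987 = 2938.540 T
T = 149849 / 2938.540 = 50.99 °C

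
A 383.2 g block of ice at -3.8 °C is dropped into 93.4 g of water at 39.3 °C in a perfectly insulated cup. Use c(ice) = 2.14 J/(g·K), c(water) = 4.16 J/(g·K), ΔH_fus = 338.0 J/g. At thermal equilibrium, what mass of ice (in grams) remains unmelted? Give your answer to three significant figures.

Heat to warm all ice to 0 °C: 383.2×2.14×3.8 = 3116.2 J
Heat released by water cooling to 0 °C: 93.4×4.16×39.3 = 15270 J
15270 J < 3116.2 + 383.2×338.0 = 132637.8 J, so not all ice melts; final T = 0 °C.
Heat left for melting: 15270 − 3116.2 = 12153.8 J
Mass melted = 12153.8 / 338.0 = 35.96 g
Ice remaining = 383.2 − 35.96 = 347.24 g

m_ice remaining = 347 g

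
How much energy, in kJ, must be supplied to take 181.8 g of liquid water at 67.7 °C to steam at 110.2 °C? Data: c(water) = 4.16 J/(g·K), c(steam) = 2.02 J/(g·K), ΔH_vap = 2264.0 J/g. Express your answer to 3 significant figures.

q = 440 kJ

q1 (heat water 67.7→100.0 °C): 181.8 × 4.16 × 32.3 = 24428 J
q2 (vaporize at 100 °C): 181.8 × 2264.0 = 411595 J
q3 (heat steam 100.0→110.2 °C): 181.8 × 2.02 × 10.2 = 3746 J
Total: 24428 + 411595 + 3746 = 439769 J = 440 kJ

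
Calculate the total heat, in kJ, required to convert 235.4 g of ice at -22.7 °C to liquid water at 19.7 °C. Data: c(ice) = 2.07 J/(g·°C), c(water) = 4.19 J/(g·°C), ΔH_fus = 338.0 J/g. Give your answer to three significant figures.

q = 110 kJ

q1 (heat ice -22.7→0.0 °C): 235.4 × 2.07 × 22.7 = 11061 J
q2 (melt at 0 °C): 235.4 × 338.0 = 79565 J
q3 (heat water 0.0→19.7 °C): 235.4 × 4.19 × 19.7 = 19431 J
Total: 11061 + 79565 + 19431 = 110057 J = 110 kJ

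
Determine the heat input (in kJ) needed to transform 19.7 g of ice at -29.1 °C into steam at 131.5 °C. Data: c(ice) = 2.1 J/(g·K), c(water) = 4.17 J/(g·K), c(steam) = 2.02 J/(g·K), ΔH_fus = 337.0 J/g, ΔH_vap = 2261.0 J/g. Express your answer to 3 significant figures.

q = 61.9 kJ

q1 (heat ice -29.1→0.0 °C): 19.7 × 2.1 × 29.1 = 1204 J
q2 (melt at 0 °C): 19.7 × 337.0 = 6639 J
q3 (heat water 0.0→100.0 °C): 19.7 × 4.17 × 100.0 = 8215 J
q4 (vaporize at 100 °C): 19.7 × 2261.0 = 44542 J
q5 (heat steam 100.0→131.5 °C): 19.7 × 2.02 × 31.5 = 1254 J
Total: 1204 + 6639 + 8215 + 44542 + 1254 = 61854 J = 61.9 kJ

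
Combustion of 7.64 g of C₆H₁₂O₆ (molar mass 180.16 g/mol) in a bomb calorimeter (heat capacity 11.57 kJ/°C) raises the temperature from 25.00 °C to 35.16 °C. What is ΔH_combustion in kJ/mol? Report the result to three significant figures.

ΔT = 35.16 − 25.00 = 10.16 °C
q_cal = C_cal × ΔT = 11.57 × 10.16 = 117.5512 kJ
n = 7.64 / 180.16 = 0.04241 mol
q_rxn = −q_cal = -117.5512 kJ
ΔH = -117.5512 / 0.04241 = -2772 kJ/mol

ΔH = -2770 kJ/mol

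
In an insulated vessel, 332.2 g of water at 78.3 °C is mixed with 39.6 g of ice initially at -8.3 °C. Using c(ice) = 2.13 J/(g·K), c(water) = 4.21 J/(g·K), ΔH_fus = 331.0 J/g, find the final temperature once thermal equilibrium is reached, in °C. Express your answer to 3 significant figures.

Heat to bring ice to 0 °C and melt it: q₁ = 39.6×2.13×8.3 + 39.6×331.0 = 13808 J
Heat the water can supply cooling to 0 °C: 332.2×4.21×78.3 = 109507 J > q₁, so all ice melts.
Energy balance: 332.2×4.21×(78.3 − T) = 13808 + 39.6×4.21×(T − 0)
1398.562(78.3 − T) = 13808 + 166.716 T
109507 − 13808 = 1565.278 T
T = 95699 / 1565.278 = 61.14 °C

T_f = 61.1 °C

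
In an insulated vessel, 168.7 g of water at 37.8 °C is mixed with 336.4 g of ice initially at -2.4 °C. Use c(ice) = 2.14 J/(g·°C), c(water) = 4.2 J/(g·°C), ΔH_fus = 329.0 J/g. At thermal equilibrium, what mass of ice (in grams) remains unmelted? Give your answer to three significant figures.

m_ice remaining = 260 g

Heat to warm all ice to 0 °C: 336.4×2.14×2.4 = 1727.8 J
Heat released by water cooling to 0 °C: 168.7×4.2×37.8 = 26783 J
26783 J < 1727.8 + 336.4×329.0 = 112403.4 J, so not all ice melts; final T = 0 °C.
Heat left for melting: 26783 − 1727.8 = 25055.2 J
Mass melted = 25055.2 / 329.0 = 76.16 g
Ice remaining = 336.4 − 76.16 = 260.24 g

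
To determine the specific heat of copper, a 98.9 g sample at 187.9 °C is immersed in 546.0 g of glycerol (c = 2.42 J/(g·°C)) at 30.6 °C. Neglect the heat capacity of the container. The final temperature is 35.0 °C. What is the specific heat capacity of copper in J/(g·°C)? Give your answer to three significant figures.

c = 0.384 J/(g·°C)

q_gained = (546.0 × 2.42) × (35.0 − 30.6) = 5814 J
q_lost = 98.9 × c × (187.9 − 35.0) = 15121.81 c
Set equal: c = 5814 / 15121.81 = 0.384 J/(g·°C)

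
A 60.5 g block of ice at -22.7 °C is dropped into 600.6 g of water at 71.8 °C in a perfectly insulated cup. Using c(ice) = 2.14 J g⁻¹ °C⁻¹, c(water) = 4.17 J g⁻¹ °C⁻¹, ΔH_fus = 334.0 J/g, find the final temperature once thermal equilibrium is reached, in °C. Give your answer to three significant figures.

T_f = 56.8 °C

Heat to bring ice to 0 °C and melt it: q₁ = 60.5×2.14×22.7 + 60.5×334.0 = 23146 J
Heat the water can supply cooling to 0 °C: 600.6×4.17×71.8 = 179823 J > q₁, so all ice melts.
Energy balance: 600.6×4.17×(71.8 − T) = 23146 + 60.5×4.17×(T − 0)
2504.502(71.8 − T) = 23146 + 252.285 T
179823 − 23146 = 2756.787 T
T = 156677 / 2756.787 = 56.83 °C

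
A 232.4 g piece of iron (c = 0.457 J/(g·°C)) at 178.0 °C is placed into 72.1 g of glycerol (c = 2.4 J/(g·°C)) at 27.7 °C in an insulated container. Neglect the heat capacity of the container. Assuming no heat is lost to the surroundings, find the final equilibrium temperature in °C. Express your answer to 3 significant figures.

Heat lost by iron = heat gained by glycerol.
(232.4)(0.457)(178.0 − T) = (72.1)(2.4)(T − 27.7)
106.2068 (178.0 − T) = 173.04 (T − 27.7)
18905 − 106.2068 T = 173.04 T − 4793.2
23698.2 = 279.2468 T
T = 84.86 °C

T_f = 84.9 °C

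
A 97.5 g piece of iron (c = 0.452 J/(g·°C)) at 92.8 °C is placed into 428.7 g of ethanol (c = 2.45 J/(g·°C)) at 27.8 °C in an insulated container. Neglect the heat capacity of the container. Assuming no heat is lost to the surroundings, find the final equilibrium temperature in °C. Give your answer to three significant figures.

T_f = 30.4 °C

Heat lost by iron = heat gained by ethanol.
(97.5)(0.452)(92.8 − T) = (428.7)(2.45)(T − 27.8)
44.07 (92.8 − T) = 1050.315 (T − 27.8)
4089.7 − 44.07 T = 1050.315 T − 29199
33288.7 = 1094.385 T
T = 30.42 °C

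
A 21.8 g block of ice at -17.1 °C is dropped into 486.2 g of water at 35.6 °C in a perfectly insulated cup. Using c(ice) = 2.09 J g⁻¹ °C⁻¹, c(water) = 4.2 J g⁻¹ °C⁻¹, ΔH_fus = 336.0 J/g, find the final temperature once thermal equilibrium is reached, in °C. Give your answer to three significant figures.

T_f = 30.3 °C

Heat to bring ice to 0 °C and melt it: q₁ = 21.8×2.09×17.1 + 21.8×336.0 = 8103.9 J
Heat the water can supply cooling to 0 °C: 486.2×4.2×35.6 = 72696.6 J > q₁, so all ice melts.
Energy balance: 486.2×4.2×(35.6 − T) = 8103.9 + 21.8×4.2×(T − 0)
2042.04(35.6 − T) = 8103.9 + 91.56 T
72696.6 − 8103.9 = 2133.60 T
T = 64592.7 / 2133.60 = 30.27 °C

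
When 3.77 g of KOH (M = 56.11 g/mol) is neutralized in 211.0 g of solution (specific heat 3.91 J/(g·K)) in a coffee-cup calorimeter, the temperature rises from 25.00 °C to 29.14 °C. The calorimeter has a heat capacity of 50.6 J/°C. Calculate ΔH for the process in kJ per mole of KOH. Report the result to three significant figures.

ΔH = -54.0 kJ/mol

|ΔT| = |29.14 − 25.00| = 4.14 °C
|q_surr| = (211.0 × 3.91 + 50.6) × 4.14 = 875.61 × 4.14 = 3625 J
n(KOH) = 3.77 / 56.11 = 0.06719 mol
Temperature rose, so q_rxn = −|q_surr| = -3.625 kJ
ΔH = q_rxn / n = -53.95 kJ/mol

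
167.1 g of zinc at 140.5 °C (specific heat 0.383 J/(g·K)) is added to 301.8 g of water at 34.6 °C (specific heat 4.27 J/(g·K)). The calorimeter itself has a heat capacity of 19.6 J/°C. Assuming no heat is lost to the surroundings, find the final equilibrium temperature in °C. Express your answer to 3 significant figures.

Heat lost by zinc = heat gained by water + calorimeter.
(167.1)(0.383)(140.5 − T) = [(301.8)(4.27) + 19.6](T − 34.6)
63.9993 (140.5 − T) = 1308.286 (T − 34.6)
8991.9 − 63.9993 T = 1308.286 T − 45267
54258.9 = 1372.2853 T
T = 39.54 °C

T_f = 39.5 °C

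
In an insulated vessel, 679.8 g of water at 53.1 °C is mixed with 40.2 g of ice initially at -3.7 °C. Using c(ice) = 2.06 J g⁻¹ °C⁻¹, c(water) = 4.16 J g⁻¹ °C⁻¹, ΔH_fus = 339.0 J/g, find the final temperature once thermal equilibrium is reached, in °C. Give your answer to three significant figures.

Heat to bring ice to 0 °C and melt it: q₁ = 40.2×2.06×3.7 + 40.2×339.0 = 13934 J
Heat the water can supply cooling to 0 °C: 679.8×4.16×53.1 = 150165 J > q₁, so all ice melts.
Energy balance: 679.8×4.16×(53.1 − T) = 13934 + 40.2×4.16×(T − 0)
2827.968(53.1 − T) = 13934 + 167.232 T
150165 − 13934 = 2995.200 T
T = 136231 / 2995.200 = 45.48 °C

T_f = 45.5 °C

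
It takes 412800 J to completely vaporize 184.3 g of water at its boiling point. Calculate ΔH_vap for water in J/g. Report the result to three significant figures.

ΔH_vap = q / m = 412800 / 184.3 = 2240 J/g

ΔH_vap = 2240 J/g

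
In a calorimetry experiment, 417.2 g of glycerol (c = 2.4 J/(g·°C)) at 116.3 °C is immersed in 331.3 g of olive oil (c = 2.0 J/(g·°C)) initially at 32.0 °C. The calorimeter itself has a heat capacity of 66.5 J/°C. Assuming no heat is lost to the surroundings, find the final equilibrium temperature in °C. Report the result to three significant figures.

T_f = 80.8 °C

Heat lost by glycerol = heat gained by olive oil + calorimeter.
(417.2)(2.4)(116.3 − T) = [(331.3)(2.0) + 66.5](T − 32.0)
1001.28 (116.3 − T) = 729.1 (T − 32.0)
116450 − 1001.28 T = 729.1 T − 23331
139781 = 1730.38 T
T = 80.78 °C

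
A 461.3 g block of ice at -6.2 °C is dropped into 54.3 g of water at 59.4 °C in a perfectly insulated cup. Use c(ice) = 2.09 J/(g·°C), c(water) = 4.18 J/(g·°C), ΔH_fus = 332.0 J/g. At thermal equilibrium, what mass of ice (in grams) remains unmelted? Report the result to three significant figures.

Heat to warm all ice to 0 °C: 461.3×2.09×6.2 = 5977.5 J
Heat released by water cooling to 0 °C: 54.3×4.18×59.4 = 13482 J
13482 J < 5977.5 + 461.3×332.0 = 159129.1 J, so not all ice melts; final T = 0 °C.
Heat left for melting: 13482 − 5977.5 = 7504.5 J
Mass melted = 7504.5 / 332.0 = 22.60 g
Ice remaining = 461.3 − 22.60 = 438.70 g

m_ice remaining = 439 g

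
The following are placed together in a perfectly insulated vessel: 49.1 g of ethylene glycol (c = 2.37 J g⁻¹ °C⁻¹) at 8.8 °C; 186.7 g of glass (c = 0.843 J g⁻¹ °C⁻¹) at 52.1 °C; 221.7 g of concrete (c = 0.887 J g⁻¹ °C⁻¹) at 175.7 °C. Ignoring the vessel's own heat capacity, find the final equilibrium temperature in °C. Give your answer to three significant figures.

Σ mᵢcᵢ(T − Tᵢ) = 0  ⇒  T = Σ mᵢcᵢTᵢ / Σ mᵢcᵢ
Σ mᵢcᵢ = 49.1×2.37 + 186.7×0.843 + 221.7×0.887 = 470.4030
Σ mᵢcᵢTᵢ = 116.367×8.8 + 157.3881×52.1 + 196.6479×175.7 = 43775
T = 43775 / 470.4030 = 93.06 °C

T_f = 93.1 °C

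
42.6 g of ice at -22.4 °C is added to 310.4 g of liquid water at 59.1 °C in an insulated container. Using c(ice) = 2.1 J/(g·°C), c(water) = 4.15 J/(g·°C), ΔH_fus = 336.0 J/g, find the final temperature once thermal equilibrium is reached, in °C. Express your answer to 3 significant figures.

Heat to bring ice to 0 °C and melt it: q₁ = 42.6×2.1×22.4 + 42.6×336.0 = 16318 J
Heat the water can supply cooling to 0 °C: 310.4×4.15×59.1 = 76130.3 J > q₁, so all ice melts.
Energy balance: 310.4×4.15×(59.1 − T) = 16318 + 42.6×4.15×(T − 0)
1288.16(59.1 − T) = 16318 + 176.79 T
76130.3 − 16318 = 1464.95 T
T = 59812.3 / 1464.95 = 40.83 °C

T_f = 40.8 °C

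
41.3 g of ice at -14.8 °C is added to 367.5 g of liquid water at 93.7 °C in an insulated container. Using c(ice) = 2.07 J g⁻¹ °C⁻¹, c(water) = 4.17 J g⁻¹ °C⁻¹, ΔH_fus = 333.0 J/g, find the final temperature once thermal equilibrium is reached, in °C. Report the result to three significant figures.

T_f = 75.4 °C

Heat to bring ice to 0 °C and melt it: q₁ = 41.3×2.07×14.8 + 41.3×333.0 = 15018 J
Heat the water can supply cooling to 0 °C: 367.5×4.17×93.7 = 143593 J > q₁, so all ice melts.
Energy balance: 367.5×4.17×(93.7 − T) = 15018 + 41.3×4.17×(T − 0)
1532.475(93.7 − T) = 15018 + 172.221 T
143593 − 15018 = 1704.696 T
T = 128575 / 1704.696 = 75.42 °C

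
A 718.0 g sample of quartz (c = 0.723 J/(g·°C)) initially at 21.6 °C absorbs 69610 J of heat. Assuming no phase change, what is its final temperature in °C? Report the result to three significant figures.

T_f = 156 °C

ΔT = q / (m c) = 69610 / (718.0 × 0.723) = 134.1 °C
T_f = 21.6 + 134.1 = 155.7 °C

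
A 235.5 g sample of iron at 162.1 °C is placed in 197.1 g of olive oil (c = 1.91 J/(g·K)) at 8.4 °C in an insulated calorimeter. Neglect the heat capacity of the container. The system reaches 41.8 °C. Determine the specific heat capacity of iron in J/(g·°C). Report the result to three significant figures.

q_gained = (197.1 × 1.91) × (41.8 − 8.4) = 12570 J
q_lost = 235.5 × c × (162.1 − 41.8) = 28330.65 c
Set equal: c = 12570 / 28330.65 = 0.444 J/(g·°C)

c = 0.444 J/(g·°C)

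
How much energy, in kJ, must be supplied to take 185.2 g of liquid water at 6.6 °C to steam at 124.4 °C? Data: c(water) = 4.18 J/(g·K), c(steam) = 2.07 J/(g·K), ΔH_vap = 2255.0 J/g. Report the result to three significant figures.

q = 499 kJ

q1 (heat water 6.6→100.0 °C): 185.2 × 4.18 × 93.4 = 72304 J
q2 (vaporize at 100 °C): 185.2 × 2255.0 = 417626 J
q3 (heat steam 100.0→124.4 °C): 185.2 × 2.07 × 24.4 = 9354 J
Total: 72304 + 417626 + 9354 = 499284 J = 499 kJ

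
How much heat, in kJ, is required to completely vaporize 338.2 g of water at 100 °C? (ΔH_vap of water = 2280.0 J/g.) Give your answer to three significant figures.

q = 771 kJ

q = m × ΔH_vap = 338.2 × 2280.0 = 771100 J = 771 kJ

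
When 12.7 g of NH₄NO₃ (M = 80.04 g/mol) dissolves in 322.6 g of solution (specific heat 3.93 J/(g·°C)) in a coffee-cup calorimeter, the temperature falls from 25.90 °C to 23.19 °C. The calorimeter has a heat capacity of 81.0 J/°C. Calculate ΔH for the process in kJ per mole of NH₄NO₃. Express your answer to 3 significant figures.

|ΔT| = |23.19 − 25.90| = 2.71 °C
|q_surr| = (322.6 × 3.93 + 81.0) × 2.71 = 1348.818 × 2.71 = 3655 J
n(NH₄NO₃) = 12.7 / 80.04 = 0.1587 mol
Temperature fell, so q_rxn = +|q_surr| = 3.655 kJ
ΔH = q_rxn / n = 23.03 kJ/mol

ΔH = 23.0 kJ/mol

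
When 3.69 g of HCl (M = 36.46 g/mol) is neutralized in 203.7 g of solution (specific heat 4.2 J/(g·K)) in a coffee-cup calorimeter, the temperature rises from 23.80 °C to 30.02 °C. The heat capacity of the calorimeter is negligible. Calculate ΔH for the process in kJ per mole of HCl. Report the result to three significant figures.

ΔH = -52.6 kJ/mol

|ΔT| = |30.02 − 23.80| = 6.22 °C
|q_surr| = (203.7 × 4.2) × 6.22 = 855.54 × 6.22 = 5321 J
n(HCl) = 3.69 / 36.46 = 0.1012 mol
Temperature rose, so q_rxn = −|q_surr| = -5.321 kJ
ΔH = q_rxn / n = -52.58 kJ/mol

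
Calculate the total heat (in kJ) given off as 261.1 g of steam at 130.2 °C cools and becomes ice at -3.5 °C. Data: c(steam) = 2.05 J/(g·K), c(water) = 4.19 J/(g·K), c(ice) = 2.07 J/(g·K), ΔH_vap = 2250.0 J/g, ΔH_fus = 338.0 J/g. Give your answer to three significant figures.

q1 (cool steam 130.2→100 °C): 261.1 × 2.05 × 30.2 = 16165 J
q2 (condense at 100 °C): 261.1 × 2250.0 = 587475 J
q3 (cool water 100→0 °C): 261.1 × 4.19 × 100.0 = 109401 J
q4 (freeze at 0 °C): 261.1 × 338.0 = 88252 J
q5 (cool ice 0→-3.5 °C): 261.1 × 2.07 × 3.5 = 1892 J
Total: 16165 + 587475 + 109401 + 88252 + 1892 = 803185 J = 803 kJ

q = 803 kJ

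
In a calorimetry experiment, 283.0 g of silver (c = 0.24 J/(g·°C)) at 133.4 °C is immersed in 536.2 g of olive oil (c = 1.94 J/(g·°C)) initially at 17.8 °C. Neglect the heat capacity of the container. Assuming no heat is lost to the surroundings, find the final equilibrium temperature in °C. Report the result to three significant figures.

Heat lost by silver = heat gained by olive oil.
(283.0)(0.24)(133.4 − T) = (536.2)(1.94)(T − 17.8)
67.92 (133.4 − T) = 1040.228 (T − 17.8)
9060.5 − 67.92 T = 1040.228 T − 18516
27576.5 = 1108.148 T
T = 24.89 °C

T_f = 24.9 °C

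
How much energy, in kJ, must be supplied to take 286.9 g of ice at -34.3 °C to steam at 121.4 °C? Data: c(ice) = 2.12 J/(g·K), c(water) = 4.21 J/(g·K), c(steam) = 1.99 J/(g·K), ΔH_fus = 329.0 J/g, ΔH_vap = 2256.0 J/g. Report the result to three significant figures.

q = 896 kJ

q1 (heat ice -34.3→0.0 °C): 286.9 × 2.12 × 34.3 = 20862 J
q2 (melt at 0 °C): 286.9 × 329.0 = 94390 J
q3 (heat water 0.0→100.0 °C): 286.9 × 4.21 × 100.0 = 120785 J
q4 (vaporize at 100 °C): 286.9 × 2256.0 = 647246 J
q5 (heat steam 100.0→121.4 °C): 286.9 × 1.99 × 21.4 = 12218 J
Total: 20862 + 94390 + 120785 + 647246 + 12218 = 895501 J = 896 kJ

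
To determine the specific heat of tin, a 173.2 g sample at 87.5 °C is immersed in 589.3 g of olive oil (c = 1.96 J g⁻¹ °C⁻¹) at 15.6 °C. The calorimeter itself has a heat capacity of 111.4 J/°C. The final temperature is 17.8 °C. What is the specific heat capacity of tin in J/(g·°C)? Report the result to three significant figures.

q_gained = (589.3 × 1.96 + 111.4) × (17.8 − 15.6) = 2786 J
q_lost = 173.2 × c × (87.5 − 17.8) = 12072.04 c
Set equal: c = 2786 / 12072.04 = 0.231 J/(g·°C)

c = 0.231 J/(g·°C)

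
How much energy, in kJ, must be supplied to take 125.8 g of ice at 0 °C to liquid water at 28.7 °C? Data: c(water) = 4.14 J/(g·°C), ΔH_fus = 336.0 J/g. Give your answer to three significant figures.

q = 57.2 kJ

q1 (melt at 0 °C): 125.8 × 336.0 = 42269 J
q2 (heat water 0.0→28.7 °C): 125.8 × 4.14 × 28.7 = 14947 J
Total: 42269 + 14947 = 57216 J = 57.2 kJ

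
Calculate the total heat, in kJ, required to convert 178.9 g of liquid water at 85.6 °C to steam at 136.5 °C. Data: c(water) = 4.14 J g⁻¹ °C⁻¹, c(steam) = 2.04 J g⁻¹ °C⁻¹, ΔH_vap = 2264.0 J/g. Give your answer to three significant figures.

q = 429 kJ

q1 (heat water 85.6→100.0 °C): 178.9 × 4.14 × 14.4 = 10665 J
q2 (vaporize at 100 °C): 178.9 × 2264.0 = 405030 J
q3 (heat steam 100.0→136.5 °C): 178.9 × 2.04 × 36.5 = 13321 J
Total: 10665 + 405030 + 13321 = 429016 J = 429 kJ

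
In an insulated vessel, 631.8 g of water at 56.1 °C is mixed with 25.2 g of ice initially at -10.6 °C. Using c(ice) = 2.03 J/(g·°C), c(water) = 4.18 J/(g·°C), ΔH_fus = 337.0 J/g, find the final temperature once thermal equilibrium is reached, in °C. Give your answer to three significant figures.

T_f = 50.7 °C

Heat to bring ice to 0 °C and melt it: q₁ = 25.2×2.03×10.6 + 25.2×337.0 = 9034.7 J
Heat the water can supply cooling to 0 °C: 631.8×4.18×56.1 = 148156 J > q₁, so all ice melts.
Energy balance: 631.8×4.18×(56.1 − T) = 9034.7 + 25.2×4.18×(T − 0)
2640.924(56.1 − T) = 9034.7 + 105.336 T
148156 − 9034.7 = 2746.260 T
T = 139121.3 / 2746.260 = 50.66 °C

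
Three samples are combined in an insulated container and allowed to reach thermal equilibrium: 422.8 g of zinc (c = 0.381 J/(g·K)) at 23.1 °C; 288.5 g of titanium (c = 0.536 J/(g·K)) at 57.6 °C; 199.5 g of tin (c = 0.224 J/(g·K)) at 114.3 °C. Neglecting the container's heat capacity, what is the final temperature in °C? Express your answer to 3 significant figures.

T_f = 49.2 °C

Σ mᵢcᵢ(T − Tᵢ) = 0  ⇒  T = Σ mᵢcᵢTᵢ / Σ mᵢcᵢ
Σ mᵢcᵢ = 422.8×0.381 + 288.5×0.536 + 199.5×0.224 = 360.4108
Σ mᵢcᵢTᵢ = 161.0868×23.1 + 154.636×57.6 + 44.688×114.3 = 17736
T = 17736 / 360.4108 = 49.21 °C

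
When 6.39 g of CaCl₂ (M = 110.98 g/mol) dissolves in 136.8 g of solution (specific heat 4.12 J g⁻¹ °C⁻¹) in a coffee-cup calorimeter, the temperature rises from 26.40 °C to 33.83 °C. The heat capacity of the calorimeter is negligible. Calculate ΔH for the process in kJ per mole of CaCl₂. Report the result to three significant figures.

ΔH = -72.7 kJ/mol

|ΔT| = |33.83 − 26.40| = 7.43 °C
|q_surr| = (136.8 × 4.12) × 7.43 = 563.616 × 7.43 = 4188 J
n(CaCl₂) = 6.39 / 110.98 = 0.05758 mol
Temperature rose, so q_rxn = −|q_surr| = -4.188 kJ
ΔH = q_rxn / n = -72.73 kJ/mol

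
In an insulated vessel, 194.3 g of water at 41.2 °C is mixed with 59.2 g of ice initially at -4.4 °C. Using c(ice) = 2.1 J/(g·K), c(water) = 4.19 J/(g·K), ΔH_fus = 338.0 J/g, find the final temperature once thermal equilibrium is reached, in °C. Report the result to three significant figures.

Heat to bring ice to 0 °C and melt it: q₁ = 59.2×2.1×4.4 + 59.2×338.0 = 20557 J
Heat the water can supply cooling to 0 °C: 194.3×4.19×41.2 = 33541.6 J > q₁, so all ice melts.
Energy balance: 194.3×4.19×(41.2 − T) = 20557 + 59.2×4.19×(T − 0)
814.117(41.2 − T) = 20557 + 248.048 T
33541.6 − 20557 = 1062.165 T
T = 12984.6 / 1062.165 = 12.22 °C

T_f = 12.2 °C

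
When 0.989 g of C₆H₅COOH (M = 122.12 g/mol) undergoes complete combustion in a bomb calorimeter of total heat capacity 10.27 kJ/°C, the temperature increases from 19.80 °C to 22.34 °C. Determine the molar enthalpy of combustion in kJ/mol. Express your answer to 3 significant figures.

ΔT = 22.34 − 19.80 = 2.54 °C
q_cal = C_cal × ΔT = 10.27 × 2.54 = 26.0858 kJ
n = 0.989 / 122.12 = 0.008099 mol
q_rxn = −q_cal = -26.0858 kJ
ΔH = -26.0858 / 0.008099 = -3221 kJ/mol

ΔH = -3220 kJ/mol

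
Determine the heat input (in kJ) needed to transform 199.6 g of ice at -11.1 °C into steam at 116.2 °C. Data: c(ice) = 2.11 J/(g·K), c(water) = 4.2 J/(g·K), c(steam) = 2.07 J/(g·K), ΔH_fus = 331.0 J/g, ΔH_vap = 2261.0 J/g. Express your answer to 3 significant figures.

q = 613 kJ

q1 (heat ice -11.1→0.0 °C): 199.6 × 2.11 × 11.1 = 4675 J
q2 (melt at 0 °C): 199.6 × 331.0 = 66068 J
q3 (heat water 0.0→100.0 °C): 199.6 × 4.2 × 100.0 = 83832 J
q4 (vaporize at 100 °C): 199.6 × 2261.0 = 451296 J
q5 (heat steam 100.0→116.2 °C): 199.6 × 2.07 × 16.2 = 6693 J
Total: 4675 + 66068 + 83832 + 451296 + 6693 = 612564 J = 613 kJ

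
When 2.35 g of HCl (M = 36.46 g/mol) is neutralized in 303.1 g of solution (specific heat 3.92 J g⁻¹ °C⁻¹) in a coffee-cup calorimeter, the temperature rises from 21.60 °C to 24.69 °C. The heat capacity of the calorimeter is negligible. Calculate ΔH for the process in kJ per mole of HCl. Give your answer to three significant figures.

ΔH = -57.0 kJ/mol

|ΔT| = |24.69 − 21.60| = 3.09 °C
|q_surr| = (303.1 × 3.92) × 3.09 = 1188.152 × 3.09 = 3671 J
n(HCl) = 2.35 / 36.46 = 0.06445 mol
Temperature rose, so q_rxn = −|q_surr| = -3.671 kJ
ΔH = q_rxn / n = -56.96 kJ/mol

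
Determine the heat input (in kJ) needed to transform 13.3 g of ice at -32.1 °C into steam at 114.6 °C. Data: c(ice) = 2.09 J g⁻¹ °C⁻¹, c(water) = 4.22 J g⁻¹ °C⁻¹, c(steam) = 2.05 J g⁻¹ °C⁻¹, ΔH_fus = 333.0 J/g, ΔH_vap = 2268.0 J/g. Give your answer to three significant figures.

q = 41.5 kJ

q1 (heat ice -32.1→0.0 °C): 13.3 × 2.09 × 32.1 = 892 J
q2 (melt at 0 °C): 13.3 × 333.0 = 4429 J
q3 (heat water 0.0→100.0 °C): 13.3 × 4.22 × 100.0 = 5613 J
q4 (vaporize at 100 °C): 13.3 × 2268.0 = 30164 J
q5 (heat steam 100.0→114.6 °C): 13.3 × 2.05 × 14.6 = 398 J
Total: 892 + 4429 + 5613 + 30164 + 398 = 41496 J = 41.5 kJ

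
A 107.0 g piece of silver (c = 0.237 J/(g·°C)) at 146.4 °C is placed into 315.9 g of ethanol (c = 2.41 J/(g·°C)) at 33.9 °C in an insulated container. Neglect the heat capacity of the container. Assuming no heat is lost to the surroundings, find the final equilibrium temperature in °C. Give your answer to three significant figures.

Heat lost by silver = heat gained by ethanol.
(107.0)(0.237)(146.4 − T) = (315.9)(2.41)(T − 33.9)
25.359 (146.4 − T) = 761.319 (T − 33.9)
3712.6 − 25.359 T = 761.319 T − 25809
29521.6 = 786.678 T
T = 37.53 °C

T_f = 37.5 °C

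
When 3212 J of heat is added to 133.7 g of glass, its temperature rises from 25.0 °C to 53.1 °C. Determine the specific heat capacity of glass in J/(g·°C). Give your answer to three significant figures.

c = q / (m ΔT) = 3212 / (133.7 × 28.1)
c = 3212 / 3756.97 = 0.855 J/(g·°C)

c = 0.855 J/(g·°C)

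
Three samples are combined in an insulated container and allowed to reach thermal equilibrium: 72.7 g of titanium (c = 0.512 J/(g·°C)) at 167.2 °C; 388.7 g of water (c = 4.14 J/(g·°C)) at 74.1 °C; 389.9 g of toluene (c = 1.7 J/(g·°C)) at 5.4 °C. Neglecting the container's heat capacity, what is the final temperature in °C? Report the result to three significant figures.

T_f = 55.9 °C

Σ mᵢcᵢ(T − Tᵢ) = 0  ⇒  T = Σ mᵢcᵢTᵢ / Σ mᵢcᵢ
Σ mᵢcᵢ = 72.7×0.512 + 388.7×4.14 + 389.9×1.7 = 2309.2704
Σ mᵢcᵢTᵢ = 37.2224×167.2 + 1609.218×74.1 + 662.83×5.4 = 129050
T = 129050 / 2309.2704 = 55.88 °C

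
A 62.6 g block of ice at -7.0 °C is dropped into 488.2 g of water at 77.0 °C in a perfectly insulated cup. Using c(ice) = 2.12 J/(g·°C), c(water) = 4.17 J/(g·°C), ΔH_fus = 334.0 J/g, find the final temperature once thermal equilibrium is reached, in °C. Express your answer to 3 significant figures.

T_f = 58.7 °C

Heat to bring ice to 0 °C and melt it: q₁ = 62.6×2.12×7.0 + 62.6×334.0 = 21837 J
Heat the water can supply cooling to 0 °C: 488.2×4.17×77.0 = 156756 J > q₁, so all ice melts.
Energy balance: 488.2×4.17×(77.0 − T) = 21837 + 62.6×4.17×(T − 0)
2035.794(77.0 − T) = 21837 + 261.042 T
156756 − 21837 = 2296.836 T
T = 134919 / 2296.836 = 58.74 °C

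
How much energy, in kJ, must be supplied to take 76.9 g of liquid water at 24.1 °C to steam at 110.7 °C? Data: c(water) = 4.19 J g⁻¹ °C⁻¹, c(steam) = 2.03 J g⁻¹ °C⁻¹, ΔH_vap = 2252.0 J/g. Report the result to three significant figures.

q = 199 kJ

q1 (heat water 24.1→100.0 °C): 76.9 × 4.19 × 75.9 = 24456 J
q2 (vaporize at 100 °C): 76.9 × 2252.0 = 173179 J
q3 (heat steam 100.0→110.7 °C): 76.9 × 2.03 × 10.7 = 1670 J
Total: 24456 + 173179 + 1670 = 199305 J = 199 kJ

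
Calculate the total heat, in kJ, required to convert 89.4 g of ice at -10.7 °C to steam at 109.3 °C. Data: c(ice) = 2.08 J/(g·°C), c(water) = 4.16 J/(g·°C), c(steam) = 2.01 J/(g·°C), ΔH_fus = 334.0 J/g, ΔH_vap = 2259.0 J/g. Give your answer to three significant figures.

q1 (heat ice -10.7→0.0 °C): 89.4 × 2.08 × 10.7 = 1990 J
q2 (melt at 0 °C): 89.4 × 334.0 = 29860 J
q3 (heat water 0.0→100.0 °C): 89.4 × 4.16 × 100.0 = 37190 J
q4 (vaporize at 100 °C): 89.4 × 2259.0 = 201955 J
q5 (heat steam 100.0→109.3 °C): 89.4 × 2.01 × 9.3 = 1671 J
Total: 1990 + 29860 + 37190 + 201955 + 1671 = 272666 J = 273 kJ

q = 273 kJ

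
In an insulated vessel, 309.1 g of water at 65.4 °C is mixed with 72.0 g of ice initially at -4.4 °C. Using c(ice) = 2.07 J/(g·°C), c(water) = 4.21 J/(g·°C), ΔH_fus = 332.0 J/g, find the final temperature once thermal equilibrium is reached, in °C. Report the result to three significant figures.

T_f = 37.7 °C

Heat to bring ice to 0 °C and melt it: q₁ = 72.0×2.07×4.4 + 72.0×332.0 = 24560 J
Heat the water can supply cooling to 0 °C: 309.1×4.21×65.4 = 85105.7 J > q₁, so all ice melts.
Energy balance: 309.1×4.21×(65.4 − T) = 24560 + 72.0×4.21×(T − 0)
1301.311(65.4 − T) = 24560 + 303.12 T
85105.7 − 24560 = 1604.431 T
T = 60545.7 / 1604.431 = 37.74 °C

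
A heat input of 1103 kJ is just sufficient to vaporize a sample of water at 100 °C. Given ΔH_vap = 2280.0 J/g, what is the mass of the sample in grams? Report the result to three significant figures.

m = 484 g

m = q / ΔH_vap = 1103000 J / 2280.0 J/g = 484 g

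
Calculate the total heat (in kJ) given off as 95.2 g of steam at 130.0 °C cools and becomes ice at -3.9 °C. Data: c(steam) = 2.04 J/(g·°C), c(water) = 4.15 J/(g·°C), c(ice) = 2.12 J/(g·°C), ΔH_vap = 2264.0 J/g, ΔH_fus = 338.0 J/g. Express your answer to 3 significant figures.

q = 294 kJ

q1 (cool steam 130.0→100 °C): 95.2 × 2.04 × 30.0 = 5826 J
q2 (condense at 100 °C): 95.2 × 2264.0 = 215533 J
q3 (cool water 100→0 °C): 95.2 × 4.15 × 100.0 = 39508 J
q4 (freeze at 0 °C): 95.2 × 338.0 = 32178 J
q5 (cool ice 0→-3.9 °C): 95.2 × 2.12 × 3.9 = 787 J
Total: 5826 + 215533 + 39508 + 32178 + 787 = 293832 J = 294 kJ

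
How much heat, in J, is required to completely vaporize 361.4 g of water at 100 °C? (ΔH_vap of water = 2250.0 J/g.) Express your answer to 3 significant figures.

q = m × ΔH_vap = 361.4 × 2250.0 = 813200 J

q = 813000 J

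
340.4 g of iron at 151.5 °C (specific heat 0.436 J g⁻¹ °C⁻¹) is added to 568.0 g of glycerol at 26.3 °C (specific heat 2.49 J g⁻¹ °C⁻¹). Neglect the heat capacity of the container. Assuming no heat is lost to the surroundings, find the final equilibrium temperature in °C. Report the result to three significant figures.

T_f = 38.2 °C

Heat lost by iron = heat gained by glycerol.
(340.4)(0.436)(151.5 − T) = (568.0)(2.49)(T − 26.3)
148.4144 (151.5 − T) = 1414.32 (T − 26.3)
22485 − 148.4144 T = 1414.32 T − 37197
59682 = 1562.7344 T
T = 38.19 °C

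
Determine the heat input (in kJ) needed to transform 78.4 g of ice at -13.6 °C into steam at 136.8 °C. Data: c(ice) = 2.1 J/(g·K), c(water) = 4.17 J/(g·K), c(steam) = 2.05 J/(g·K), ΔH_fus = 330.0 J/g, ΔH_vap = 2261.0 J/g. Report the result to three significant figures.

q = 244 kJ

q1 (heat ice -13.6→0.0 °C): 78.4 × 2.1 × 13.6 = 2239 J
q2 (melt at 0 °C): 78.4 × 330.0 = 25872 J
q3 (heat water 0.0→100.0 °C): 78.4 × 4.17 × 100.0 = 32693 J
q4 (vaporize at 100 °C): 78.4 × 2261.0 = 177262 J
q5 (heat steam 100.0→136.8 °C): 78.4 × 2.05 × 36.8 = 5914 J
Total: 2239 + 25872 + 32693 + 177262 + 5914 = 243980 J = 244 kJ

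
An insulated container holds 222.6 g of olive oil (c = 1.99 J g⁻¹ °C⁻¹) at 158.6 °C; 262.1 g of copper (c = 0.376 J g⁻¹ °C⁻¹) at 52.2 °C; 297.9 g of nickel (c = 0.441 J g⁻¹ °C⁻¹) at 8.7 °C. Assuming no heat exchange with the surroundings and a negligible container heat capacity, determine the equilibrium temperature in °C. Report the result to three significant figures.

Σ mᵢcᵢ(T − Tᵢ) = 0  ⇒  T = Σ mᵢcᵢTᵢ / Σ mᵢcᵢ
Σ mᵢcᵢ = 222.6×1.99 + 262.1×0.376 + 297.9×0.441 = 672.8975
Σ mᵢcᵢTᵢ = 442.974×158.6 + 98.5496×52.2 + 131.3739×8.7 = 76543
T = 76543 / 672.8975 = 113.8 °C

T_f = 114 °C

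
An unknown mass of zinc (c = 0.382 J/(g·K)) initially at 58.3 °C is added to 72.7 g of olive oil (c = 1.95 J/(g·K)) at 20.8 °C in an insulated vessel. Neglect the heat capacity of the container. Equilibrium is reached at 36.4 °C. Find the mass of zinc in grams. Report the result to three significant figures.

m = 264 g

q_gained = (72.7 × 1.95) × (36.4 − 20.8) = 2212 J
q_lost = m × 0.382 × (58.3 − 36.4) = 8.3658 m
m = 2212 / 8.3658 = 264 g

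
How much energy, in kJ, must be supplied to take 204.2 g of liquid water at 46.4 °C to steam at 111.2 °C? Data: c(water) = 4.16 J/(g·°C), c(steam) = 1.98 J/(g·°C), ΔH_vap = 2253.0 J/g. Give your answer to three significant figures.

q = 510 kJ

q1 (heat water 46.4→100.0 °C): 204.2 × 4.16 × 53.6 = 45532 J
q2 (vaporize at 100 °C): 204.2 × 2253.0 = 460063 J
q3 (heat steam 100.0→111.2 °C): 204.2 × 1.98 × 11.2 = 4528 J
Total: 45532 + 460063 + 4528 = 510123 J = 510 kJ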